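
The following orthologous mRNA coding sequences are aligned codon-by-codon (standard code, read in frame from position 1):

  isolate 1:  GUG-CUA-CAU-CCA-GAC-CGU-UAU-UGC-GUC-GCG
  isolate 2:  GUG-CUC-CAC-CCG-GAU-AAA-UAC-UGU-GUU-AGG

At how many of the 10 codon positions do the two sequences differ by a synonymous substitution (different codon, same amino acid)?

Codon 1: GUG Val / GUG Val — identical.
Codon 2: CUA Leu / CUC Leu — synonymous.
Codon 3: CAU His / CAC His — synonymous.
Codon 4: CCA Pro / CCG Pro — synonymous.
Codon 5: GAC Asp / GAU Asp — synonymous.
Codon 6: CGU Arg / AAA Lys — nonsynonymous.
Codon 7: UAU Tyr / UAC Tyr — synonymous.
Codon 8: UGC Cys / UGU Cys — synonymous.
Codon 9: GUC Val / GUU Val — synonymous.
Codon 10: GCG Ala / AGG Arg — nonsynonymous.
Synonymous differences: 7.

7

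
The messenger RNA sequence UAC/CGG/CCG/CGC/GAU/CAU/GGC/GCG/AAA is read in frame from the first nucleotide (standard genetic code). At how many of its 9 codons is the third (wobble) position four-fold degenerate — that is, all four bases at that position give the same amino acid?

Codon 1 UAC (Tyr): third position 2-fold.
Codon 2 CGG (Arg): third position 4-fold.
Codon 3 CCG (Pro): third position 4-fold.
Codon 4 CGC (Arg): third position 4-fold.
Codon 5 GAU (Asp): third position 2-fold.
Codon 6 CAU (His): third position 2-fold.
Codon 7 GGC (Gly): third position 4-fold.
Codon 8 GCG (Ala): third position 4-fold.
Codon 9 AAA (Lys): third position 2-fold.
Four-fold degenerate third positions: 5.

5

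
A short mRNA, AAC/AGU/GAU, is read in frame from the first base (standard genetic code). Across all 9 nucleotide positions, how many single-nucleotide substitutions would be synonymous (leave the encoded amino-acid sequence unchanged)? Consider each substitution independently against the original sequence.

Codon 1 (AAC, Asn): 1 synonymous substitution.
Codon 2 (AGU, Ser): 1 synonymous substitution.
Codon 3 (GAU, Asp): 1 synonymous substitution.
Total: 1 + 1 + 1 = 3.

3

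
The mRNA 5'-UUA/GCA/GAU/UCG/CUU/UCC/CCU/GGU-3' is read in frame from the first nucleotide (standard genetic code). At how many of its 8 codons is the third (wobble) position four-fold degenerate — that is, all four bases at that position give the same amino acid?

6

Codon 1 UUA (Leu): third position 2-fold.
Codon 2 GCA (Ala): third position 4-fold.
Codon 3 GAU (Asp): third position 2-fold.
Codon 4 UCG (Ser): third position 4-fold.
Codon 5 CUU (Leu): third position 4-fold.
Codon 6 UCC (Ser): third position 4-fold.
Codon 7 CCU (Pro): third position 4-fold.
Codon 8 GGU (Gly): third position 4-fold.
Four-fold degenerate third positions: 6.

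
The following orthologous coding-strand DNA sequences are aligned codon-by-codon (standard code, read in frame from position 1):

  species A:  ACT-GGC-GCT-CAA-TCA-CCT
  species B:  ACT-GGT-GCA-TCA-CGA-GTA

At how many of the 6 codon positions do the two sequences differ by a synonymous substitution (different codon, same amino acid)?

Codon 1: ACT Thr / ACT Thr — identical.
Codon 2: GGC Gly / GGT Gly — synonymous.
Codon 3: GCT Ala / GCA Ala — synonymous.
Codon 4: CAA Gln / TCA Ser — nonsynonymous.
Codon 5: TCA Ser / CGA Arg — nonsynonymous.
Codon 6: CCT Pro / GTA Val — nonsynonymous.
Synonymous differences: 2.

2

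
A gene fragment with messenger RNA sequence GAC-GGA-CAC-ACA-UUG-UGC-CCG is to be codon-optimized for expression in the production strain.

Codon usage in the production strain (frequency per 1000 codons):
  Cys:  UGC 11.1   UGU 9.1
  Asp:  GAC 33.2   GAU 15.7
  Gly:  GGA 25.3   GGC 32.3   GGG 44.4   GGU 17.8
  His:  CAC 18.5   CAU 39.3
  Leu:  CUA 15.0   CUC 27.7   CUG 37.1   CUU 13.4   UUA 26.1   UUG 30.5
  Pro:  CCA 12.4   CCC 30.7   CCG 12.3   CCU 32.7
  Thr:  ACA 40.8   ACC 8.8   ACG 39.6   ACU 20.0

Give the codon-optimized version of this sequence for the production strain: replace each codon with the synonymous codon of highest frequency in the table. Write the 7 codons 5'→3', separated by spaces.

Codon 1 (Asp): best is GAC at 33.2.
Codon 2 (Gly): best is GGG at 44.4.
Codon 3 (His): best is CAU at 39.3.
Codon 4 (Thr): best is ACA at 40.8.
Codon 5 (Leu): best is CUG at 37.1.
Codon 6 (Cys): best is UGC at 11.1.
Codon 7 (Pro): best is CCU at 32.7.

GAC GGG CAU ACA CUG UGC CCU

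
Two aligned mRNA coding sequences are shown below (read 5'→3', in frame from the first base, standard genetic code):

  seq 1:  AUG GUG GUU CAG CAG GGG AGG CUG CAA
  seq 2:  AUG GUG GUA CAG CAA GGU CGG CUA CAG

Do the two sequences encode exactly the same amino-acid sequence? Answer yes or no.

Codon 1: AUG Met / AUG Met — identical.
Codon 2: GUG Val / GUG Val — identical.
Codon 3: GUU Val / GUA Val — synonymous.
Codon 4: CAG Gln / CAG Gln — identical.
Codon 5: CAG Gln / CAA Gln — synonymous.
Codon 6: GGG Gly / GGU Gly — synonymous.
Codon 7: AGG Arg / CGG Arg — synonymous.
Codon 8: CUG Leu / CUA Leu — synonymous.
Codon 9: CAA Gln / CAG Gln — synonymous.
Nonsynonymous differences: 0 → same protein.

yes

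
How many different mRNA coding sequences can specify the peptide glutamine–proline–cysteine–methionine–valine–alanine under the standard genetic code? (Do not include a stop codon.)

256

Gln: 2 codons.
Pro: 4 codons.
Cys: 2 codons.
Met: 1 codon.
Val: 4 codons.
Ala: 4 codons.
2 × 4 × 2 × 1 × 4 × 4 = 256.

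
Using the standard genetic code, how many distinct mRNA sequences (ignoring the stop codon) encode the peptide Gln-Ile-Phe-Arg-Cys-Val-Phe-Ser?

6912

Gln: 2 codons.
Ile: 3 codons.
Phe: 2 codons.
Arg: 6 codons.
Cys: 2 codons.
Val: 4 codons.
Phe: 2 codons.
Ser: 6 codons.
2 × 3 × 2 × 6 × 2 × 4 × 2 × 6 = 6912.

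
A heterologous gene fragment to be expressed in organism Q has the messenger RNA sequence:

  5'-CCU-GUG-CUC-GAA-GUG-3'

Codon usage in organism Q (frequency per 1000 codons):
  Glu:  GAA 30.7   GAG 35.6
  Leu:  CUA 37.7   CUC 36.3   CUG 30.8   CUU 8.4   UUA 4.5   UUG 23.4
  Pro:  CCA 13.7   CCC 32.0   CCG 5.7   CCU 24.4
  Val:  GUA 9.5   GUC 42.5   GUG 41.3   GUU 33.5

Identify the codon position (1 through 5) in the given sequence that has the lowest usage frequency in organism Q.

Codon 1 CCU (Pro): 24.4 per 1000.
Codon 2 GUG (Val): 41.3 per 1000.
Codon 3 CUC (Leu): 36.3 per 1000.
Codon 4 GAA (Glu): 30.7 per 1000.
Codon 5 GUG (Val): 41.3 per 1000.
Lowest frequency is 24.4 at codon 1.

1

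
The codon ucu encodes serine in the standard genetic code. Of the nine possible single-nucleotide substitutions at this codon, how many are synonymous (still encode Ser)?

Position 1: none → 0 synonymous.
Position 2: none → 0 synonymous.
Position 3: UCC, UCA, UCG → 3 synonymous.
Total: 0 + 0 + 3 = 3.

3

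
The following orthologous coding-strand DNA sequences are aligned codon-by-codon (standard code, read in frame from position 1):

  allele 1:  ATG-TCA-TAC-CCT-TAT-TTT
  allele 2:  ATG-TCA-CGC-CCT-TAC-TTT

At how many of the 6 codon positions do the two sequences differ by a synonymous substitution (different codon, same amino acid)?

1

Codon 1: ATG Met / ATG Met — identical.
Codon 2: TCA Ser / TCA Ser — identical.
Codon 3: TAC Tyr / CGC Arg — nonsynonymous.
Codon 4: CCT Pro / CCT Pro — identical.
Codon 5: TAT Tyr / TAC Tyr — synonymous.
Codon 6: TTT Phe / TTT Phe — identical.
Synonymous differences: 1.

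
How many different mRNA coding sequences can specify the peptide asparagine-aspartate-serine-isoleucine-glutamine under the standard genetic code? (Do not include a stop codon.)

144

Asn: 2 codons.
Asp: 2 codons.
Ser: 6 codons.
Ile: 3 codons.
Gln: 2 codons.
2 × 2 × 6 × 3 × 2 = 144.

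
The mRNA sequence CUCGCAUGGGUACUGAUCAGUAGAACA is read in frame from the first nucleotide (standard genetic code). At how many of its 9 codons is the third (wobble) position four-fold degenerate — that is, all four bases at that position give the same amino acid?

Codon 1 CUC (Leu): third position 4-fold.
Codon 2 GCA (Ala): third position 4-fold.
Codon 3 UGG (Trp): third position 1-fold.
Codon 4 GUA (Val): third position 4-fold.
Codon 5 CUG (Leu): third position 4-fold.
Codon 6 AUC (Ile): third position 3-fold.
Codon 7 AGU (Ser): third position 2-fold.
Codon 8 AGA (Arg): third position 2-fold.
Codon 9 ACA (Thr): third position 4-fold.
Four-fold degenerate third positions: 5.

5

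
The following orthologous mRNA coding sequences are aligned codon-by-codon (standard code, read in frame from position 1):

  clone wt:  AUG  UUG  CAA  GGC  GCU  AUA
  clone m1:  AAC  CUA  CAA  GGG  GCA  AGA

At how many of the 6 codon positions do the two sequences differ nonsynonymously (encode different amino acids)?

Codon 1: AUG Met / AAC Asn — nonsynonymous.
Codon 2: UUG Leu / CUA Leu — synonymous.
Codon 3: CAA Gln / CAA Gln — identical.
Codon 4: GGC Gly / GGG Gly — synonymous.
Codon 5: GCU Ala / GCA Ala — synonymous.
Codon 6: AUA Ile / AGA Arg — nonsynonymous.
Nonsynonymous differences: 2.

2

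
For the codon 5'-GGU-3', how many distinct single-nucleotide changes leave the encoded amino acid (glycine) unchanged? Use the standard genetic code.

Position 1: none → 0 synonymous.
Position 2: none → 0 synonymous.
Position 3: GGC, GGA, GGG → 3 synonymous.
Total: 0 + 0 + 3 = 3.

3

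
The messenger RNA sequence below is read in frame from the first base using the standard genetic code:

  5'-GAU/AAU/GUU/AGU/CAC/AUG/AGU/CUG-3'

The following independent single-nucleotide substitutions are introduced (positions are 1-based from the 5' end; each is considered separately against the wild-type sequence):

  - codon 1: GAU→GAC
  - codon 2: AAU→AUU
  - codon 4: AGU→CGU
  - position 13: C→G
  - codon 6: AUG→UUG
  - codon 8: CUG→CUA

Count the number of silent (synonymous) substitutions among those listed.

2

Codon 1: GAU (Asp) → GAC (Asp) — synonymous.
Codon 2: AAU (Asn) → AUU (Ile) — missense.
Codon 4: AGU (Ser) → CGU (Arg) — missense.
Codon 5: CAC (His) → GAC (Asp) — missense.
Codon 6: AUG (Met) → UUG (Leu) — missense.
Codon 8: CUG (Leu) → CUA (Leu) — synonymous.
Synonymous: 2 of 6.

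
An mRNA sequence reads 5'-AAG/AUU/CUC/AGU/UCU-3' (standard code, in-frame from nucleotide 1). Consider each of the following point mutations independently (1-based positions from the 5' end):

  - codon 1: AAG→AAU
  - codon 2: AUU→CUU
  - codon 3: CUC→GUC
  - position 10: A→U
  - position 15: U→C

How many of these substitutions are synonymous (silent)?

1

Codon 1: AAG (Lys) → AAU (Asn) — missense.
Codon 2: AUU (Ile) → CUU (Leu) — missense.
Codon 3: CUC (Leu) → GUC (Val) — missense.
Codon 4: AGU (Ser) → UGU (Cys) — missense.
Codon 5: UCU (Ser) → UCC (Ser) — synonymous.
Synonymous: 1 of 5.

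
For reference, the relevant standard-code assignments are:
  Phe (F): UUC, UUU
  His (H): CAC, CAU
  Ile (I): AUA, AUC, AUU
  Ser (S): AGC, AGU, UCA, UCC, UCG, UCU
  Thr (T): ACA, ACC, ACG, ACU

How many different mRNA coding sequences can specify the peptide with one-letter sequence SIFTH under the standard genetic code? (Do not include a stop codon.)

288

Ser: 6 codons.
Ile: 3 codons.
Phe: 2 codons.
Thr: 4 codons.
His: 2 codons.
6 × 3 × 2 × 4 × 2 = 288.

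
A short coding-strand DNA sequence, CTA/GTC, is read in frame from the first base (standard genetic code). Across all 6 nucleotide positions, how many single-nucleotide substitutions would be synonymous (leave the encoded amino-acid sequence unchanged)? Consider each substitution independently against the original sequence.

7

Codon 1 (CTA, Leu): 4 synonymous substitutions.
Codon 2 (GTC, Val): 3 synonymous substitutions.
Total: 4 + 3 = 7.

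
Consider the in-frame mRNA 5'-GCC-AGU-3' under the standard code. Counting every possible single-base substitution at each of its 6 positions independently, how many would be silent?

Codon 1 (GCC, Ala): 3 synonymous substitutions.
Codon 2 (AGU, Ser): 1 synonymous substitution.
Total: 3 + 1 = 4.

4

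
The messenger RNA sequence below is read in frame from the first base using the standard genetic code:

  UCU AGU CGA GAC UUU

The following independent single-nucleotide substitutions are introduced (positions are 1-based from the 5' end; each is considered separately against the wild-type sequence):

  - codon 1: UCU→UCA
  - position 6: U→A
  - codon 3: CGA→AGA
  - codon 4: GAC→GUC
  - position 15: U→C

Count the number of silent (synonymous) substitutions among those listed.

3

Codon 1: UCU (Ser) → UCA (Ser) — synonymous.
Codon 2: AGU (Ser) → AGA (Arg) — missense.
Codon 3: CGA (Arg) → AGA (Arg) — synonymous.
Codon 4: GAC (Asp) → GUC (Val) — missense.
Codon 5: UUU (Phe) → UUC (Phe) — synonymous.
Synonymous: 3 of 5.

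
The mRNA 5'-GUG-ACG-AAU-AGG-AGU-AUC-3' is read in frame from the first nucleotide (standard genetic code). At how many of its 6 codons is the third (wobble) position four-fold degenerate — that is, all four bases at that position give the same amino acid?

2

Codon 1 GUG (Val): third position 4-fold.
Codon 2 ACG (Thr): third position 4-fold.
Codon 3 AAU (Asn): third position 2-fold.
Codon 4 AGG (Arg): third position 2-fold.
Codon 5 AGU (Ser): third position 2-fold.
Codon 6 AUC (Ile): third position 3-fold.
Four-fold degenerate third positions: 2.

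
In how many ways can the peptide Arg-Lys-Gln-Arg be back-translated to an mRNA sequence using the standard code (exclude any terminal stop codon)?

Arg: 6 codons.
Lys: 2 codons.
Gln: 2 codons.
Arg: 6 codons.
6 × 2 × 2 × 6 = 144.

144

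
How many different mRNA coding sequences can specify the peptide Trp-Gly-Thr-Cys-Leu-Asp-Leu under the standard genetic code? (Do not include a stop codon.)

2304

Trp: 1 codon.
Gly: 4 codons.
Thr: 4 codons.
Cys: 2 codons.
Leu: 6 codons.
Asp: 2 codons.
Leu: 6 codons.
1 × 4 × 4 × 2 × 6 × 2 × 6 = 2304.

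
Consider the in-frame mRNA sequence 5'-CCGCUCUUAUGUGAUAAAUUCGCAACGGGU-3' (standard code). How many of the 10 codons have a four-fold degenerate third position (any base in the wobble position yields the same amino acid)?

Codon 1 CCG (Pro): third position 4-fold.
Codon 2 CUC (Leu): third position 4-fold.
Codon 3 UUA (Leu): third position 2-fold.
Codon 4 UGU (Cys): third position 2-fold.
Codon 5 GAU (Asp): third position 2-fold.
Codon 6 AAA (Lys): third position 2-fold.
Codon 7 UUC (Phe): third position 2-fold.
Codon 8 GCA (Ala): third position 4-fold.
Codon 9 ACG (Thr): third position 4-fold.
Codon 10 GGU (Gly): third position 4-fold.
Four-fold degenerate third positions: 5.

5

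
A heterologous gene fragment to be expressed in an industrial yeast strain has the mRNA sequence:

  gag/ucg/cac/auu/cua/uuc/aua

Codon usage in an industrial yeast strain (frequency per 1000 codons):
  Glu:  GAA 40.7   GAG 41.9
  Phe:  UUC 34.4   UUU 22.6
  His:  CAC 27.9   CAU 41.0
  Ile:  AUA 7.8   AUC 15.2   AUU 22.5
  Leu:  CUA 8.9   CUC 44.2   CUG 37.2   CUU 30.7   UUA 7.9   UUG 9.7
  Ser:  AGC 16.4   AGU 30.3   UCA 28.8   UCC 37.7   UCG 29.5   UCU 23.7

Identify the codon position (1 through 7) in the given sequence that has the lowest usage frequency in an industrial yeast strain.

Codon 1 GAG (Glu): 41.9 per 1000.
Codon 2 UCG (Ser): 29.5 per 1000.
Codon 3 CAC (His): 27.9 per 1000.
Codon 4 AUU (Ile): 22.5 per 1000.
Codon 5 CUA (Leu): 8.9 per 1000.
Codon 6 UUC (Phe): 34.4 per 1000.
Codon 7 AUA (Ile): 7.8 per 1000.
Lowest frequency is 7.8 at codon 7.

7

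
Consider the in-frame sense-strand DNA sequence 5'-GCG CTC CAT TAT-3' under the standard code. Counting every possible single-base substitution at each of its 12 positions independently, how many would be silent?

Codon 1 (GCG, Ala): 3 synonymous substitutions.
Codon 2 (CTC, Leu): 3 synonymous substitutions.
Codon 3 (CAT, His): 1 synonymous substitution.
Codon 4 (TAT, Tyr): 1 synonymous substitution.
Total: 3 + 3 + 1 + 1 = 8.

8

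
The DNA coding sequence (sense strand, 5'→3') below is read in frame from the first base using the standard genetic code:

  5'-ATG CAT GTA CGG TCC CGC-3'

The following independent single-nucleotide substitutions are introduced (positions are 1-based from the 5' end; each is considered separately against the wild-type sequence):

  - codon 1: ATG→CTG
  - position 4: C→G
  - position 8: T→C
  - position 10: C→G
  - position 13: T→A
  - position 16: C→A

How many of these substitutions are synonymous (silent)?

0

Codon 1: ATG (Met) → CTG (Leu) — missense.
Codon 2: CAT (His) → GAT (Asp) — missense.
Codon 3: GTA (Val) → GCA (Ala) — missense.
Codon 4: CGG (Arg) → GGG (Gly) — missense.
Codon 5: TCC (Ser) → ACC (Thr) — missense.
Codon 6: CGC (Arg) → AGC (Ser) — missense.
Synonymous: 0 of 6.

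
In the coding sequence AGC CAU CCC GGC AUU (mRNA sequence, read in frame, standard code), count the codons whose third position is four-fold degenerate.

Codon 1 AGC (Ser): third position 2-fold.
Codon 2 CAU (His): third position 2-fold.
Codon 3 CCC (Pro): third position 4-fold.
Codon 4 GGC (Gly): third position 4-fold.
Codon 5 AUU (Ile): third position 3-fold.
Four-fold degenerate third positions: 2.

2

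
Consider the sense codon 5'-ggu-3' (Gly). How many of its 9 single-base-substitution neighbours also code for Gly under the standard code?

Position 1: none → 0 synonymous.
Position 2: none → 0 synonymous.
Position 3: GGC, GGA, GGG → 3 synonymous.
Total: 0 + 0 + 3 = 3.

3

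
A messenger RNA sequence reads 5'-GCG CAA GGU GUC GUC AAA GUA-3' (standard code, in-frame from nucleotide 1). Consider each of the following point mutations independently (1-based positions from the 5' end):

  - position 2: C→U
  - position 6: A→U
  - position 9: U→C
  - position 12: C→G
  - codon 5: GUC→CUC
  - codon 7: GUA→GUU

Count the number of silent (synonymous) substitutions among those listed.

3

Codon 1: GCG (Ala) → GUG (Val) — missense.
Codon 2: CAA (Gln) → CAU (His) — missense.
Codon 3: GGU (Gly) → GGC (Gly) — synonymous.
Codon 4: GUC (Val) → GUG (Val) — synonymous.
Codon 5: GUC (Val) → CUC (Leu) — missense.
Codon 7: GUA (Val) → GUU (Val) — synonymous.
Synonymous: 3 of 6.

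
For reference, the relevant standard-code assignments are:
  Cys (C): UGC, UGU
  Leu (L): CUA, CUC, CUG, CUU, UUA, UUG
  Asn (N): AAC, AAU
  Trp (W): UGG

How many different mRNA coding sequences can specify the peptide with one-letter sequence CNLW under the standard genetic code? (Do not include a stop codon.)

24

Cys: 2 codons.
Asn: 2 codons.
Leu: 6 codons.
Trp: 1 codon.
2 × 2 × 6 × 1 = 24.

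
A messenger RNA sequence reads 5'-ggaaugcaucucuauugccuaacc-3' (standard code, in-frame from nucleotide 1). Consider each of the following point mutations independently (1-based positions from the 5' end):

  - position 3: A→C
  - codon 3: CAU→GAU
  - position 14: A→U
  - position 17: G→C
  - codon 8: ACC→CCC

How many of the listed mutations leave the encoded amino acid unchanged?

Codon 1: GGA (Gly) → GGC (Gly) — synonymous.
Codon 3: CAU (His) → GAU (Asp) — missense.
Codon 5: UAU (Tyr) → UUU (Phe) — missense.
Codon 6: UGC (Cys) → UCC (Ser) — missense.
Codon 8: ACC (Thr) → CCC (Pro) — missense.
Synonymous: 1 of 5.

1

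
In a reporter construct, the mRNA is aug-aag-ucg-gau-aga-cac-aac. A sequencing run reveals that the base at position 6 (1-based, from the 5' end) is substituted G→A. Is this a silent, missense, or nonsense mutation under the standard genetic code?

Position 6 falls in codon 2: AAG → Lys.
After the substitution the codon is AAA → Lys.
Both encode Lys, so the change is synonymous.

silent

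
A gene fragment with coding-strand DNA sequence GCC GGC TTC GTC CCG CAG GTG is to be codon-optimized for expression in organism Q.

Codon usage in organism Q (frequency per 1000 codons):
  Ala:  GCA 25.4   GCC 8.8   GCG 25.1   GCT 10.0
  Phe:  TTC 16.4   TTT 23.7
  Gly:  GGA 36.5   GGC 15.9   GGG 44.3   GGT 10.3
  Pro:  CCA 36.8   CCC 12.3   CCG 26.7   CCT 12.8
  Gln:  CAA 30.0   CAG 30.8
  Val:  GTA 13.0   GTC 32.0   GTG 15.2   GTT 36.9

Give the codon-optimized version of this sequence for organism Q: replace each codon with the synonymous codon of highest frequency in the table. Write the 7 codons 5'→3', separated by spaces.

Codon 1 (Ala): best is GCA at 25.4.
Codon 2 (Gly): best is GGG at 44.3.
Codon 3 (Phe): best is TTT at 23.7.
Codon 4 (Val): best is GTT at 36.9.
Codon 5 (Pro): best is CCA at 36.8.
Codon 6 (Gln): best is CAG at 30.8.
Codon 7 (Val): best is GTT at 36.9.

GCA GGG TTT GTT CCA CAG GTT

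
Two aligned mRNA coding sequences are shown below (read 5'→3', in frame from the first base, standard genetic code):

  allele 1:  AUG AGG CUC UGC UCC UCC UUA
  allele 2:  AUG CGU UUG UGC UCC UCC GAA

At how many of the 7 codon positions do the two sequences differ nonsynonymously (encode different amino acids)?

1

Codon 1: AUG Met / AUG Met — identical.
Codon 2: AGG Arg / CGU Arg — synonymous.
Codon 3: CUC Leu / UUG Leu — synonymous.
Codon 4: UGC Cys / UGC Cys — identical.
Codon 5: UCC Ser / UCC Ser — identical.
Codon 6: UCC Ser / UCC Ser — identical.
Codon 7: UUA Leu / GAA Glu — nonsynonymous.
Nonsynonymous differences: 1.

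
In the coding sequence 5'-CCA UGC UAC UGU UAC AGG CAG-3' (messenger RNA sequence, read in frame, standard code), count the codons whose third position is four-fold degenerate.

Codon 1 CCA (Pro): third position 4-fold.
Codon 2 UGC (Cys): third position 2-fold.
Codon 3 UAC (Tyr): third position 2-fold.
Codon 4 UGU (Cys): third position 2-fold.
Codon 5 UAC (Tyr): third position 2-fold.
Codon 6 AGG (Arg): third position 2-fold.
Codon 7 CAG (Gln): third position 2-fold.
Four-fold degenerate third positions: 1.

1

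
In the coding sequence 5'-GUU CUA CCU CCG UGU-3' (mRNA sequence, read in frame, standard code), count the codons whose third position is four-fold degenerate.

4

Codon 1 GUU (Val): third position 4-fold.
Codon 2 CUA (Leu): third position 4-fold.
Codon 3 CCU (Pro): third position 4-fold.
Codon 4 CCG (Pro): third position 4-fold.
Codon 5 UGU (Cys): third position 2-fold.
Four-fold degenerate third positions: 4.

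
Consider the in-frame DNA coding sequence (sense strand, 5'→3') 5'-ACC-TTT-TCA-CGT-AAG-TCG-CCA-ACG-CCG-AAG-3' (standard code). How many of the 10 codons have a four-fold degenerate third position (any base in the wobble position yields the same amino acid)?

7

Codon 1 ACC (Thr): third position 4-fold.
Codon 2 TTT (Phe): third position 2-fold.
Codon 3 TCA (Ser): third position 4-fold.
Codon 4 CGT (Arg): third position 4-fold.
Codon 5 AAG (Lys): third position 2-fold.
Codon 6 TCG (Ser): third position 4-fold.
Codon 7 CCA (Pro): third position 4-fold.
Codon 8 ACG (Thr): third position 4-fold.
Codon 9 CCG (Pro): third position 4-fold.
Codon 10 AAG (Lys): third position 2-fold.
Four-fold degenerate third positions: 7.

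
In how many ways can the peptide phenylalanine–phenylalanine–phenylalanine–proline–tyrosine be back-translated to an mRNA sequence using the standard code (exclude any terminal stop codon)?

64

Phe: 2 codons.
Phe: 2 codons.
Phe: 2 codons.
Pro: 4 codons.
Tyr: 2 codons.
2 × 2 × 2 × 4 × 2 = 64.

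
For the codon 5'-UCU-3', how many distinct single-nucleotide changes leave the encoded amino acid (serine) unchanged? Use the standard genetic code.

3

Position 1: none → 0 synonymous.
Position 2: none → 0 synonymous.
Position 3: UCC, UCA, UCG → 3 synonymous.
Total: 0 + 0 + 3 = 3.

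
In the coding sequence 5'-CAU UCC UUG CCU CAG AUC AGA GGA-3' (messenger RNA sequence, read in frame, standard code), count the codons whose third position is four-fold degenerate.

Codon 1 CAU (His): third position 2-fold.
Codon 2 UCC (Ser): third position 4-fold.
Codon 3 UUG (Leu): third position 2-fold.
Codon 4 CCU (Pro): third position 4-fold.
Codon 5 CAG (Gln): third position 2-fold.
Codon 6 AUC (Ile): third position 3-fold.
Codon 7 AGA (Arg): third position 2-fold.
Codon 8 GGA (Gly): third position 4-fold.
Four-fold degenerate third positions: 3.

3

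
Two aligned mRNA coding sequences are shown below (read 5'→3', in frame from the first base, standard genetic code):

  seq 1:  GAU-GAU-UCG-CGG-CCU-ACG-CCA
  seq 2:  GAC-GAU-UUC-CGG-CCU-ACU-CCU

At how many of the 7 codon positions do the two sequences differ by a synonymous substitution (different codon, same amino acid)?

Codon 1: GAU Asp / GAC Asp — synonymous.
Codon 2: GAU Asp / GAU Asp — identical.
Codon 3: UCG Ser / UUC Phe — nonsynonymous.
Codon 4: CGG Arg / CGG Arg — identical.
Codon 5: CCU Pro / CCU Pro — identical.
Codon 6: ACG Thr / ACU Thr — synonymous.
Codon 7: CCA Pro / CCU Pro — synonymous.
Synonymous differences: 3.

3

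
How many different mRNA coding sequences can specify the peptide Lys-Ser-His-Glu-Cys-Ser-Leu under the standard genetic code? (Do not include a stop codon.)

Lys: 2 codons.
Ser: 6 codons.
His: 2 codons.
Glu: 2 codons.
Cys: 2 codons.
Ser: 6 codons.
Leu: 6 codons.
2 × 6 × 2 × 2 × 2 × 6 × 6 = 3456.

3456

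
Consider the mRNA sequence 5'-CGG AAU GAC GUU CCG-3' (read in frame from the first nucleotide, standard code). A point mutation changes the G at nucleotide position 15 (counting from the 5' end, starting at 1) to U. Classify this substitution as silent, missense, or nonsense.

silent

Position 15 falls in codon 5: CCG → Pro.
After the substitution the codon is CCU → Pro.
Both encode Pro, so the change is synonymous.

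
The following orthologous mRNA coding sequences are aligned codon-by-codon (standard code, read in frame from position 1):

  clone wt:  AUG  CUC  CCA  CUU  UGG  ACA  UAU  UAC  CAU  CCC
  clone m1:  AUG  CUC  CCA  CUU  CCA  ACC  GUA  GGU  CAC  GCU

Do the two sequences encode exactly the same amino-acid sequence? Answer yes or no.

no

Codon 1: AUG Met / AUG Met — identical.
Codon 2: CUC Leu / CUC Leu — identical.
Codon 3: CCA Pro / CCA Pro — identical.
Codon 4: CUU Leu / CUU Leu — identical.
Codon 5: UGG Trp / CCA Pro — nonsynonymous.
Codon 6: ACA Thr / ACC Thr — synonymous.
Codon 7: UAU Tyr / GUA Val — nonsynonymous.
Codon 8: UAC Tyr / GGU Gly — nonsynonymous.
Codon 9: CAU His / CAC His — synonymous.
Codon 10: CCC Pro / GCU Ala — nonsynonymous.
Nonsynonymous differences: 4 → different protein.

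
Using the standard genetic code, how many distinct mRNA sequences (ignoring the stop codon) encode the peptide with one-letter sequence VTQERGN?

Val: 4 codons.
Thr: 4 codons.
Gln: 2 codons.
Glu: 2 codons.
Arg: 6 codons.
Gly: 4 codons.
Asn: 2 codons.
4 × 4 × 2 × 2 × 6 × 4 × 2 = 3072.

3072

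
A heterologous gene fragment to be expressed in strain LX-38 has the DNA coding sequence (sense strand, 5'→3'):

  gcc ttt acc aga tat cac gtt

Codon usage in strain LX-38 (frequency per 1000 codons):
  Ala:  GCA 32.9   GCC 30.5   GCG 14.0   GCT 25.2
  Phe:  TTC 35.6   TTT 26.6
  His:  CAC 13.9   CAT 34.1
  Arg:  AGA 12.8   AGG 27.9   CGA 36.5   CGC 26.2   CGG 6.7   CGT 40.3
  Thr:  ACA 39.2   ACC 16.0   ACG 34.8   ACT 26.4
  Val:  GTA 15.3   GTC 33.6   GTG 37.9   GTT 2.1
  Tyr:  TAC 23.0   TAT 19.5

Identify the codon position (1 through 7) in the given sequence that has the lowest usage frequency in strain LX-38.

7

Codon 1 GCC (Ala): 30.5 per 1000.
Codon 2 TTT (Phe): 26.6 per 1000.
Codon 3 ACC (Thr): 16.0 per 1000.
Codon 4 AGA (Arg): 12.8 per 1000.
Codon 5 TAT (Tyr): 19.5 per 1000.
Codon 6 CAC (His): 13.9 per 1000.
Codon 7 GTT (Val): 2.1 per 1000.
Lowest frequency is 2.1 at codon 7.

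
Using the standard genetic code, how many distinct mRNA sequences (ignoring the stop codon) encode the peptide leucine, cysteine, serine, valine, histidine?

Leu: 6 codons.
Cys: 2 codons.
Ser: 6 codons.
Val: 4 codons.
His: 2 codons.
6 × 2 × 6 × 4 × 2 = 576.

576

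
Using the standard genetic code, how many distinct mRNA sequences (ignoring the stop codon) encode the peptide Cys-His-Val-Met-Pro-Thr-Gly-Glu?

Cys: 2 codons.
His: 2 codons.
Val: 4 codons.
Met: 1 codon.
Pro: 4 codons.
Thr: 4 codons.
Gly: 4 codons.
Glu: 2 codons.
2 × 2 × 4 × 1 × 4 × 4 × 4 × 2 = 2048.

2048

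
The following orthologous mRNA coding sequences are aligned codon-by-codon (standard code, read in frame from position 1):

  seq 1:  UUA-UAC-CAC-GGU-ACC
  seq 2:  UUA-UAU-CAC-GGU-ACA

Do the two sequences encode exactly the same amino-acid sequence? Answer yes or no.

yes

Codon 1: UUA Leu / UUA Leu — identical.
Codon 2: UAC Tyr / UAU Tyr — synonymous.
Codon 3: CAC His / CAC His — identical.
Codon 4: GGU Gly / GGU Gly — identical.
Codon 5: ACC Thr / ACA Thr — synonymous.
Nonsynonymous differences: 0 → same protein.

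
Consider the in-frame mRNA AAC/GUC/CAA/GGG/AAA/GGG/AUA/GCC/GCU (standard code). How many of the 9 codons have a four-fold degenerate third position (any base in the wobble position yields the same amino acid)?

5

Codon 1 AAC (Asn): third position 2-fold.
Codon 2 GUC (Val): third position 4-fold.
Codon 3 CAA (Gln): third position 2-fold.
Codon 4 GGG (Gly): third position 4-fold.
Codon 5 AAA (Lys): third position 2-fold.
Codon 6 GGG (Gly): third position 4-fold.
Codon 7 AUA (Ile): third position 3-fold.
Codon 8 GCC (Ala): third position 4-fold.
Codon 9 GCU (Ala): third position 4-fold.
Four-fold degenerate third positions: 5.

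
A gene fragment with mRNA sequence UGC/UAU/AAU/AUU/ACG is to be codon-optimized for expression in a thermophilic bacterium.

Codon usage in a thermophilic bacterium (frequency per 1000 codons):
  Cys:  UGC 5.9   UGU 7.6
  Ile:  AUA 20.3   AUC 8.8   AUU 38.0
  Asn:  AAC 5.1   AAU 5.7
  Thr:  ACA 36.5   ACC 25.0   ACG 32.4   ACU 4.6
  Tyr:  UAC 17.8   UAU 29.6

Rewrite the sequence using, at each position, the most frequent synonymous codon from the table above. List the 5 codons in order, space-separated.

Codon 1 (Cys): best is UGU at 7.6.
Codon 2 (Tyr): best is UAU at 29.6.
Codon 3 (Asn): best is AAU at 5.7.
Codon 4 (Ile): best is AUU at 38.0.
Codon 5 (Thr): best is ACA at 36.5.

UGU UAU AAU AUU ACA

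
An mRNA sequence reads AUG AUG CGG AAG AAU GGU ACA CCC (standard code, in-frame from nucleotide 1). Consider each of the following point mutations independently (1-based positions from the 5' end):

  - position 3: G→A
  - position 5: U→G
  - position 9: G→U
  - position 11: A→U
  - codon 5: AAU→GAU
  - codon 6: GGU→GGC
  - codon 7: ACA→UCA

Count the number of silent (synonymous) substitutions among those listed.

2

Codon 1: AUG (Met) → AUA (Ile) — missense.
Codon 2: AUG (Met) → AGG (Arg) — missense.
Codon 3: CGG (Arg) → CGU (Arg) — synonymous.
Codon 4: AAG (Lys) → AUG (Met) — missense.
Codon 5: AAU (Asn) → GAU (Asp) — missense.
Codon 6: GGU (Gly) → GGC (Gly) — synonymous.
Codon 7: ACA (Thr) → UCA (Ser) — missense.
Synonymous: 2 of 7.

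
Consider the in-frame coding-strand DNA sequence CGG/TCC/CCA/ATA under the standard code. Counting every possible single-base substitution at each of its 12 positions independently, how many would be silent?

12

Codon 1 (CGG, Arg): 4 synonymous substitutions.
Codon 2 (TCC, Ser): 3 synonymous substitutions.
Codon 3 (CCA, Pro): 3 synonymous substitutions.
Codon 4 (ATA, Ile): 2 synonymous substitutions.
Total: 4 + 3 + 3 + 2 = 12.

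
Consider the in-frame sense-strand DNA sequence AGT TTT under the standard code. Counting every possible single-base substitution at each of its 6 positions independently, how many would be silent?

Codon 1 (AGT, Ser): 1 synonymous substitution.
Codon 2 (TTT, Phe): 1 synonymous substitution.
Total: 1 + 1 = 2.

2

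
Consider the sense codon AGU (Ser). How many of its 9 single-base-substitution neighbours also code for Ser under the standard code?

1

Position 1: none → 0 synonymous.
Position 2: none → 0 synonymous.
Position 3: AGC → 1 synonymous.
Total: 0 + 0 + 1 = 1.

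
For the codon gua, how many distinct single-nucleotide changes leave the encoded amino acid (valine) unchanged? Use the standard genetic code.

Position 1: none → 0 synonymous.
Position 2: none → 0 synonymous.
Position 3: GUU, GUC, GUG → 3 synonymous.
Total: 0 + 0 + 3 = 3.

3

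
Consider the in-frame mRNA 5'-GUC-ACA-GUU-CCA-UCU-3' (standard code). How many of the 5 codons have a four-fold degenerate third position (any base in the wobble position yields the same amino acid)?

5

Codon 1 GUC (Val): third position 4-fold.
Codon 2 ACA (Thr): third position 4-fold.
Codon 3 GUU (Val): third position 4-fold.
Codon 4 CCA (Pro): third position 4-fold.
Codon 5 UCU (Ser): third position 4-fold.
Four-fold degenerate third positions: 5.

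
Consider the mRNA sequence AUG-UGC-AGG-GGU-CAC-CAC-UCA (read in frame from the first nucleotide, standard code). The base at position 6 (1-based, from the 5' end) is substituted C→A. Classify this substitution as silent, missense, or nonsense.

Position 6 falls in codon 2: UGC → Cys.
After the substitution the codon is UGA → Stop.
The new codon is a stop codon, so this is a nonsense mutation.

nonsense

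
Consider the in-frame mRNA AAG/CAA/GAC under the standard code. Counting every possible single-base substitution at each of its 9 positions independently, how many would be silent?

3

Codon 1 (AAG, Lys): 1 synonymous substitution.
Codon 2 (CAA, Gln): 1 synonymous substitution.
Codon 3 (GAC, Asp): 1 synonymous substitution.
Total: 1 + 1 + 1 = 3.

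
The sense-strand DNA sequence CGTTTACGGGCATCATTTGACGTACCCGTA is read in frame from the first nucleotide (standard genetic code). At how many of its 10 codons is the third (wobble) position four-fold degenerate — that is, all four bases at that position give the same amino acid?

7

Codon 1 CGT (Arg): third position 4-fold.
Codon 2 TTA (Leu): third position 2-fold.
Codon 3 CGG (Arg): third position 4-fold.
Codon 4 GCA (Ala): third position 4-fold.
Codon 5 TCA (Ser): third position 4-fold.
Codon 6 TTT (Phe): third position 2-fold.
Codon 7 GAC (Asp): third position 2-fold.
Codon 8 GTA (Val): third position 4-fold.
Codon 9 CCC (Pro): third position 4-fold.
Codon 10 GTA (Val): third position 4-fold.
Four-fold degenerate third positions: 7.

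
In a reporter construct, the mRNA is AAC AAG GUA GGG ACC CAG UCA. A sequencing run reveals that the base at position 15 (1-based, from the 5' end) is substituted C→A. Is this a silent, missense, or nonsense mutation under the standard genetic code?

Position 15 falls in codon 5: ACC → Thr.
After the substitution the codon is ACA → Thr.
Both encode Thr, so the change is synonymous.

silent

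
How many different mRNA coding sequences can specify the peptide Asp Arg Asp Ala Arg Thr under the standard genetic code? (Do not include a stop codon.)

Asp: 2 codons.
Arg: 6 codons.
Asp: 2 codons.
Ala: 4 codons.
Arg: 6 codons.
Thr: 4 codons.
2 × 6 × 2 × 4 × 6 × 4 = 2304.

2304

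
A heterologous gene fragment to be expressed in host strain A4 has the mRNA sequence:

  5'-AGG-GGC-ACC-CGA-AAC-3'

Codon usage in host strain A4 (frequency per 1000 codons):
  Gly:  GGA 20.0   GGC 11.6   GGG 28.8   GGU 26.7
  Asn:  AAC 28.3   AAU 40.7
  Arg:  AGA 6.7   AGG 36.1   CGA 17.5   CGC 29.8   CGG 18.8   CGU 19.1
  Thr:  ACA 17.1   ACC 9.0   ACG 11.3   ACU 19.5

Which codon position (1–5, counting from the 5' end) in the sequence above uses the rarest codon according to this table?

3

Codon 1 AGG (Arg): 36.1 per 1000.
Codon 2 GGC (Gly): 11.6 per 1000.
Codon 3 ACC (Thr): 9.0 per 1000.
Codon 4 CGA (Arg): 17.5 per 1000.
Codon 5 AAC (Asn): 28.3 per 1000.
Lowest frequency is 9.0 at codon 3.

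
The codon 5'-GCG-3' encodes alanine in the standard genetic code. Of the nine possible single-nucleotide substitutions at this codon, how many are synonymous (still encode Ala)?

3

Position 1: none → 0 synonymous.
Position 2: none → 0 synonymous.
Position 3: GCU, GCC, GCA → 3 synonymous.
Total: 0 + 0 + 3 = 3.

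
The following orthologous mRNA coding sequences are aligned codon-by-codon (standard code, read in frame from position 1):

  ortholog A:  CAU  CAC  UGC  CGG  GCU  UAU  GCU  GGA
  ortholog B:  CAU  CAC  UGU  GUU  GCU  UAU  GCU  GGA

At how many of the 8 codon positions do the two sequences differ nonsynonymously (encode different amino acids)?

1

Codon 1: CAU His / CAU His — identical.
Codon 2: CAC His / CAC His — identical.
Codon 3: UGC Cys / UGU Cys — synonymous.
Codon 4: CGG Arg / GUU Val — nonsynonymous.
Codon 5: GCU Ala / GCU Ala — identical.
Codon 6: UAU Tyr / UAU Tyr — identical.
Codon 7: GCU Ala / GCU Ala — identical.
Codon 8: GGA Gly / GGA Gly — identical.
Nonsynonymous differences: 1.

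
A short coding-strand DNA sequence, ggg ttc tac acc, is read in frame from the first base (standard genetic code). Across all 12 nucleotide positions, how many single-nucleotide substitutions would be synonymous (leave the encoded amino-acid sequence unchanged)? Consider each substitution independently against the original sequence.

8

Codon 1 (GGG, Gly): 3 synonymous substitutions.
Codon 2 (TTC, Phe): 1 synonymous substitution.
Codon 3 (TAC, Tyr): 1 synonymous substitution.
Codon 4 (ACC, Thr): 3 synonymous substitutions.
Total: 3 + 1 + 1 + 3 = 8.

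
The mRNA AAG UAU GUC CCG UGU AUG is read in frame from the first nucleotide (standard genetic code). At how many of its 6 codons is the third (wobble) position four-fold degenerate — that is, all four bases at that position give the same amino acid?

2

Codon 1 AAG (Lys): third position 2-fold.
Codon 2 UAU (Tyr): third position 2-fold.
Codon 3 GUC (Val): third position 4-fold.
Codon 4 CCG (Pro): third position 4-fold.
Codon 5 UGU (Cys): third position 2-fold.
Codon 6 AUG (Met): third position 1-fold.
Four-fold degenerate third positions: 2.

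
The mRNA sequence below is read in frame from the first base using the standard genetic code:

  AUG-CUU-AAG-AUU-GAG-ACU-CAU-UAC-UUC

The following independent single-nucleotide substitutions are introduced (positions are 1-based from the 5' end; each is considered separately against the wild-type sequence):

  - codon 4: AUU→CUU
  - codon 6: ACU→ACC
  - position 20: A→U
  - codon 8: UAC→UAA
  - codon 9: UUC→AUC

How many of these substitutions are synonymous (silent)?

Codon 4: AUU (Ile) → CUU (Leu) — missense.
Codon 6: ACU (Thr) → ACC (Thr) — synonymous.
Codon 7: CAU (His) → CUU (Leu) — missense.
Codon 8: UAC (Tyr) → UAA (Stop) — nonsense.
Codon 9: UUC (Phe) → AUC (Ile) — missense.
Synonymous: 1 of 5.

1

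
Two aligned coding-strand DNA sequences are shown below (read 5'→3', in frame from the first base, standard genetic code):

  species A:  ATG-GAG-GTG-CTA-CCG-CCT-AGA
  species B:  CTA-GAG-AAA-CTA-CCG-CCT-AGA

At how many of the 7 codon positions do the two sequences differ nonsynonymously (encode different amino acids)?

Codon 1: ATG Met / CTA Leu — nonsynonymous.
Codon 2: GAG Glu / GAG Glu — identical.
Codon 3: GTG Val / AAA Lys — nonsynonymous.
Codon 4: CTA Leu / CTA Leu — identical.
Codon 5: CCG Pro / CCG Pro — identical.
Codon 6: CCT Pro / CCT Pro — identical.
Codon 7: AGA Arg / AGA Arg — identical.
Nonsynonymous differences: 2.

2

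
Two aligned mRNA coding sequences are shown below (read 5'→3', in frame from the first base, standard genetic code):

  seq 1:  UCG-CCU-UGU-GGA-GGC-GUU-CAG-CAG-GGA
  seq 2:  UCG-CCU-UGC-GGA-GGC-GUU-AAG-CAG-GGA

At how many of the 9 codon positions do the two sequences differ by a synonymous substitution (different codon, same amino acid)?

Codon 1: UCG Ser / UCG Ser — identical.
Codon 2: CCU Pro / CCU Pro — identical.
Codon 3: UGU Cys / UGC Cys — synonymous.
Codon 4: GGA Gly / GGA Gly — identical.
Codon 5: GGC Gly / GGC Gly — identical.
Codon 6: GUU Val / GUU Val — identical.
Codon 7: CAG Gln / AAG Lys — nonsynonymous.
Codon 8: CAG Gln / CAG Gln — identical.
Codon 9: GGA Gly / GGA Gly — identical.
Synonymous differences: 1.

1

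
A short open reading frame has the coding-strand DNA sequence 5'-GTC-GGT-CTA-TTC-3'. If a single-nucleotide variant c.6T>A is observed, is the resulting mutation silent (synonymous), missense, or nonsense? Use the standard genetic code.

Position 6 falls in codon 2: GGT → Gly.
After the substitution the codon is GGA → Gly.
Both encode Gly, so the change is synonymous.

silent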